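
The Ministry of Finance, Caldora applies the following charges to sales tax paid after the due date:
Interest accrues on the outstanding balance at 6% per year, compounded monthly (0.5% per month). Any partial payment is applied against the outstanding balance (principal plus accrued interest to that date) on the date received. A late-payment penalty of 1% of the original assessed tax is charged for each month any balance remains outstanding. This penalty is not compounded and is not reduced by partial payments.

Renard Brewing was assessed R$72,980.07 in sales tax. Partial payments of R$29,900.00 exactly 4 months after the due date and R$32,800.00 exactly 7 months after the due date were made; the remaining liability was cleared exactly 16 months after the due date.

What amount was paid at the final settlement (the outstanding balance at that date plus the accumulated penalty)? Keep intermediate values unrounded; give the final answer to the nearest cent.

R$24,669.39

Balance at month 4: R$72,980.0700 × (1 + 0.005)^4 = R$74,450.6549…
After R$29,900.00 payment: R$74,450.6549… − R$29,900.00 = R$44,550.6549…
Balance at month 7: R$44,550.6549… × (1 + 0.005)^3 = R$45,222.2616…
After R$32,800.00 payment: R$45,222.2616… − R$32,800.00 = R$12,422.2616…
Balance at month 16: R$12,422.2616… × (1 + 0.005)^9 = R$12,992.5749…
Penalty: 16 × 1% × R$72,980.07 = R$11,676.81…
Final settlement = outstanding balance + penalty = R$12,992.5749… + R$11,676.81… = R$24,669.39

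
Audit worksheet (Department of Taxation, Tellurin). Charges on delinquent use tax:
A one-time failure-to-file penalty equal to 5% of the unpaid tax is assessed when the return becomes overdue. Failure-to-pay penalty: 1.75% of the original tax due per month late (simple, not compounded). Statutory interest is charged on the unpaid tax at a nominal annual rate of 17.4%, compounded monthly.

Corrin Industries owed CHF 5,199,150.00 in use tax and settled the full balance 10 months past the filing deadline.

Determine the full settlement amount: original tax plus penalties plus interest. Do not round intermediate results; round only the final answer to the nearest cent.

CHF 7,173,977.10

Failure-to-file penalty: 5% × CHF 5,199,150.00 = CHF 259,957.50
Failure-to-pay penalty = 1.75% × CHF 5,199,150.00 × 10 mo = CHF 909,851.25
Interest (17.4%/yr ÷ 12 = 1.45%/month): CHF 5,199,150.00 × ((1 + 0.0145)^10 − 1) = CHF 805,018.3530…
Total = CHF 5,199,150.00 + CHF 1,169,808.7500 + CHF 805,018.3530… = CHF 7,173,977.10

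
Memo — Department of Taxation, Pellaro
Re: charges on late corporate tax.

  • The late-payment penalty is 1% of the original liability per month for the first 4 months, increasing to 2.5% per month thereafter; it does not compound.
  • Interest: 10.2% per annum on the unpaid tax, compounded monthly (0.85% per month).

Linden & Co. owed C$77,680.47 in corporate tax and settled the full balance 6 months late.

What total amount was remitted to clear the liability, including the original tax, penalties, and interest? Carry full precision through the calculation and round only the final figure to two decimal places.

C$88,718.56

Penalty, months 1–4: 4 × 1% × C$77,680.47 = C$3,107.22…
Penalty, months 5–6: 2 × 2.5% × C$77,680.47 = C$3,884.02…
Interest: C$77,680.47 × ((1 + 0.0085)^6 − 1) = C$77,680.47 × 0.0520961… = C$4,046.8504…
Total = C$77,680.47 + C$6,991.2423 + C$4,046.8504… = C$88,718.56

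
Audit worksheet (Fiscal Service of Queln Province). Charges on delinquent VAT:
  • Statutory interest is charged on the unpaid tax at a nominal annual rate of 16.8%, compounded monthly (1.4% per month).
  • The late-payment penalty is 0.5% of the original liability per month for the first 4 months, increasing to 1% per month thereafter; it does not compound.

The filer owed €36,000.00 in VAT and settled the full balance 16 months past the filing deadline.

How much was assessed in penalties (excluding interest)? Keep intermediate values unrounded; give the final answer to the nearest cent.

Penalty, months 1–4: 4 × 0.5% × €36,000.00 = €720.00
Penalty, months 5–16: 12 × 1% × €36,000.00 = €4,320.00
Total penalty = €720.00 + €4,320.00 = €5,040.00

€5,040.00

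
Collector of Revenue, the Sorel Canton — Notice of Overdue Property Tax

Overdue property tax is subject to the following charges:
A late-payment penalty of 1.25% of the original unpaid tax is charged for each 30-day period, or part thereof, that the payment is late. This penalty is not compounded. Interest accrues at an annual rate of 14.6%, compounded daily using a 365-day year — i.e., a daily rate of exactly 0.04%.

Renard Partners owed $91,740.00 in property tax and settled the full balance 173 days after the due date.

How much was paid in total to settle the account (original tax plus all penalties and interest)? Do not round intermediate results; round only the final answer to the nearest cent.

Penalty periods: ⌈173/30⌉ = 6; penalty = 6 × 1.25% × $91,740.00 = $6,880.50
Interest: $91,740.00 × ((1 + 0.0004)^173 − 1) = $91,740.00 × 0.07163569… = $6,571.8582…
Total = $91,740.00 + $6,880.5000 + $6,571.8582… = $105,192.36

$105,192.36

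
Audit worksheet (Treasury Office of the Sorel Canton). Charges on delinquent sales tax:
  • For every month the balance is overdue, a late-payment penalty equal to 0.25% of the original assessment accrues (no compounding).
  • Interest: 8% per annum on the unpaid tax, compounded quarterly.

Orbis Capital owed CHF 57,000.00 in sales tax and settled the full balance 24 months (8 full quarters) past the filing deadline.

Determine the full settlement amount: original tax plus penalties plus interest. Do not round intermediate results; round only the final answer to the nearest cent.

CHF 70,204.58

Late-payment penalty = 0.25% × CHF 57,000.00 × 24 mo = CHF 3,420.00
Interest (8%/yr ÷ 4 = 2%/quarter): CHF 57,000.00 × ((1 + 0.02)^8 − 1) = CHF 9,784.5847…
Total = CHF 57,000.00 + CHF 3,420.0000 + CHF 9,784.5847… = CHF 70,204.58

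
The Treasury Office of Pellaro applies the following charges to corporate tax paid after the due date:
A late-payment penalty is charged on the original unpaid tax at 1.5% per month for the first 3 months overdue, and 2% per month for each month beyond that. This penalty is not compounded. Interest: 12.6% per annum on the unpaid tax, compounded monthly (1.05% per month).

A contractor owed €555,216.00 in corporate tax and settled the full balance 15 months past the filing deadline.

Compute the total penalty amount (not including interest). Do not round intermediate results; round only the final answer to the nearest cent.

Penalty, months 1–3: 3 × 1.5% × €555,216.00 = €24,984.72
Penalty, months 4–15: 12 × 2% × €555,216.00 = €133,251.84
Total penalty = €24,984.72 + €133,251.84 = €158,236.56

€158,236.56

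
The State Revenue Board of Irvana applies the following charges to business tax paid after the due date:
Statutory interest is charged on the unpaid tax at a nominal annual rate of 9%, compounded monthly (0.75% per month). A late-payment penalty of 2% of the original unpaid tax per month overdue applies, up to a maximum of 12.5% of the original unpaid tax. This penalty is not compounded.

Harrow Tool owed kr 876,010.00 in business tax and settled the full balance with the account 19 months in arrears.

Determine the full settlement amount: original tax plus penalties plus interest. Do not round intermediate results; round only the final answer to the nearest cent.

Penalty (uncapped): 19 × 2% × kr 876,010.00 = kr 332,883.80; cap = 12.5% × kr 876,010.00 = kr 109,501.25 → penalty = kr 109,501.25
Interest: kr 876,010.00 × ((1 + 0.0075)^19 − 1) = kr 876,010.00 × 0.1525401… = kr 133,626.6457…
Total = kr 876,010.00 + kr 109,501.2500 + kr 133,626.6457… = kr 1,119,137.90

kr 1,119,137.90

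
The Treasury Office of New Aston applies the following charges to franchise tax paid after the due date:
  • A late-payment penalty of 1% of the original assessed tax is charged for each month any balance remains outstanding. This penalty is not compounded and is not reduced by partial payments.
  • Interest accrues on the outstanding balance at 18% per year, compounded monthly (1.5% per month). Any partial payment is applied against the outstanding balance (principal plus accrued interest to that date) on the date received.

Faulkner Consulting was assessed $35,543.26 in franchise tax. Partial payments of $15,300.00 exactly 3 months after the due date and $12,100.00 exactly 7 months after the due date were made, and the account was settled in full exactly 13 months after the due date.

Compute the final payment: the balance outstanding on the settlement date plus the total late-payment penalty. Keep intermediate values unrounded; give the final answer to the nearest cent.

Balance at month 3: $35,543.2600 × (1 + 0.015)^3 = $37,166.8184…
After $15,300.00 payment: $37,166.8184… − $15,300.00 = $21,866.8184…
Balance at month 7: $21,866.8184… × (1 + 0.015)^4 = $23,208.6440…
After $12,100.00 payment: $23,208.6440… − $12,100.00 = $11,108.6440…
Balance at month 13: $11,108.6440… × (1 + 0.015)^6 = $12,146.6719…
Penalty: 13 × 1% × $35,543.26 = $4,620.62…
Final settlement = outstanding balance + penalty = $12,146.6719… + $4,620.62… = $16,767.30

$16,767.30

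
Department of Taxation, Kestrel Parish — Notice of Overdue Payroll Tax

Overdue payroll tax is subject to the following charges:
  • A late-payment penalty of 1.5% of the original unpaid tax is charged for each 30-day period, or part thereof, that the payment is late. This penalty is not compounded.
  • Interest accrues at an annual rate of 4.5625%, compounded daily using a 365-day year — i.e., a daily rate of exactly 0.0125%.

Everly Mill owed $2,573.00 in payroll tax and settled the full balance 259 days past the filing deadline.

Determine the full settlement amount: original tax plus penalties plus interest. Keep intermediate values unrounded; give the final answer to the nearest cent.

$3,005.01

Penalty periods: ⌈259/30⌉ = 9; penalty = 9 × 1.5% × $2,573.00 = $347.36…
Interest: $2,573.00 × ((1 + 0.000125)^259 − 1) = $2,573.00 × 0.03290268… = $84.6586…
Total = $2,573.00 + $347.3550 + $84.6586… = $3,005.01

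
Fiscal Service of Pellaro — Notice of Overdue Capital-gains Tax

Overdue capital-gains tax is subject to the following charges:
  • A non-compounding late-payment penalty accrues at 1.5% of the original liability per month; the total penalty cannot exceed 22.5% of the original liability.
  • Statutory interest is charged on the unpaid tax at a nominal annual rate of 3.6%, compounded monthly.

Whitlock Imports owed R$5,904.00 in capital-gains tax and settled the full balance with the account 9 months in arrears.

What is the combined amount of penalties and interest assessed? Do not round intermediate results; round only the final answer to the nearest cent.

R$958.37

Penalty: 9 × 1.5% × R$5,904.00 = R$797.04 (below the 22.5% cap of R$1,328.40)
Interest (3.6%/yr ÷ 12 = 0.3%/month): R$5,904.00 × ((1 + 0.003)^9 − 1) = R$161.3343…
Penalties + interest = R$797.0400 + R$161.3343… = R$958.37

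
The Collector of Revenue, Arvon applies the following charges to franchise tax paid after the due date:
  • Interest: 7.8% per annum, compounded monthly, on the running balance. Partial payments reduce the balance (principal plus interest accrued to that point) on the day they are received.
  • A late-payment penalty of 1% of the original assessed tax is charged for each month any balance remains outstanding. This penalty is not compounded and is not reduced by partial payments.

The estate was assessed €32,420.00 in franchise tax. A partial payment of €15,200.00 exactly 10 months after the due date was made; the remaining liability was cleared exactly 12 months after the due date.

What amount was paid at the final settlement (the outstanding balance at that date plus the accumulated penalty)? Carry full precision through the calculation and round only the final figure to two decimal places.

Monthly rate = 7.8% ÷ 12 = 0.65%
Balance at month 10: €32,420.0000 × (1 + 0.0065)^10 = €34,590.0192…
After €15,200.00 payment: €34,590.0192… − €15,200.00 = €19,390.0192…
Balance at month 12: €19,390.0192… × (1 + 0.0065)^2 = €19,642.9087…
Penalty: 12 × 1% × €32,420.00 = €3,890.40
Final settlement = outstanding balance + penalty = €19,642.9087… + €3,890.40 = €23,533.31

€23,533.31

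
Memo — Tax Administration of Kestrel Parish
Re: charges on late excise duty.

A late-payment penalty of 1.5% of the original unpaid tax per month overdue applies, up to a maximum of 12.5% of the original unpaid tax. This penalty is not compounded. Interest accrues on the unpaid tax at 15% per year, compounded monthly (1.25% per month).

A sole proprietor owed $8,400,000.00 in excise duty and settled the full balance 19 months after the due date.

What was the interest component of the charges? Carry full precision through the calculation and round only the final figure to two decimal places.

Interest: $8,400,000.00 × ((1 + 0.0125)^19 − 1) = $8,400,000.00 × 0.2662096… = $2,236,160.7371…

$2,236,160.74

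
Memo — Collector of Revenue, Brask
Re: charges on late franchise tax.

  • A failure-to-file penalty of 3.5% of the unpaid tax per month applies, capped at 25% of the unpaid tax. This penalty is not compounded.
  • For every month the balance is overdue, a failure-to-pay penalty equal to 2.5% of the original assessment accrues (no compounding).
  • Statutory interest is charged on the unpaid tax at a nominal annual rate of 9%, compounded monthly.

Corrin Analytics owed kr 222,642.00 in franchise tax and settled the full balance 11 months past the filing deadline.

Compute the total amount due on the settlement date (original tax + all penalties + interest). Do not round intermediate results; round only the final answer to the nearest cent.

Failure-to-file: 11 × 3.5% × kr 222,642.00 = kr 85,717.17, capped at 25% × kr 222,642.00 = kr 55,660.50
Failure-to-pay penalty: 11 × 2.5% × kr 222,642.00 = kr 61,226.55
Interest (9%/yr ÷ 12 = 0.75%/month): kr 222,642.00 × ((1 + 0.0075)^11 − 1) = kr 19,072.4966…
Total = kr 222,642.00 + kr 116,887.0500 + kr 19,072.4966… = kr 358,601.55

kr 358,601.55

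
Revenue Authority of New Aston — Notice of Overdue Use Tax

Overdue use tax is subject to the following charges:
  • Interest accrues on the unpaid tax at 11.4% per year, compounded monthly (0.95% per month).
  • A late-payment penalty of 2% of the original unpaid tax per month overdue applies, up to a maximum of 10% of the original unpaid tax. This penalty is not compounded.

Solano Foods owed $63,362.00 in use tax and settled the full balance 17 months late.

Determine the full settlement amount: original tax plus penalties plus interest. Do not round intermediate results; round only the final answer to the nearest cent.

Penalty (uncapped): 17 × 2% × $63,362.00 = $21,543.08; cap = 10% × $63,362.00 = $6,336.20 → penalty = $6,336.20
Interest: $63,362.00 × ((1 + 0.0095)^17 − 1) = $63,362.00 × 0.1743769… = $11,048.8684…
Total = $63,362.00 + $6,336.2000 + $11,048.8684… = $80,747.07

$80,747.07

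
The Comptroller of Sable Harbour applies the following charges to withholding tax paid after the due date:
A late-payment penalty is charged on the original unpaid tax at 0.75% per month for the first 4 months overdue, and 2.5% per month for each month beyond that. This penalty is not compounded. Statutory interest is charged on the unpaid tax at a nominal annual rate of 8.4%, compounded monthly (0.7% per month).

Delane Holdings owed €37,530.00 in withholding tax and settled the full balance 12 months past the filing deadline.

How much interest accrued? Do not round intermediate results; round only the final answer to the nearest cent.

Interest: €37,530.00 × ((1 + 0.007)^12 − 1) = €37,530.00 × 0.0873107… = €3,276.7691…

€3,276.77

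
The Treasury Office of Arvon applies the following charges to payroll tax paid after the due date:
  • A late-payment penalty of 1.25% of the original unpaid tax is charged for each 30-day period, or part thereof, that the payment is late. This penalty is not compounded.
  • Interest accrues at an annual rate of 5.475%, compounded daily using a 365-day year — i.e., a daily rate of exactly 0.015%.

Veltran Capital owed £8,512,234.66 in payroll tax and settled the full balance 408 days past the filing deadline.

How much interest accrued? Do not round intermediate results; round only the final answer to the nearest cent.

£537,178.49

Interest: £8,512,234.66 × ((1 + 0.00015)^408 − 1) = £8,512,234.66 × 0.06310664… = £537,178.4946…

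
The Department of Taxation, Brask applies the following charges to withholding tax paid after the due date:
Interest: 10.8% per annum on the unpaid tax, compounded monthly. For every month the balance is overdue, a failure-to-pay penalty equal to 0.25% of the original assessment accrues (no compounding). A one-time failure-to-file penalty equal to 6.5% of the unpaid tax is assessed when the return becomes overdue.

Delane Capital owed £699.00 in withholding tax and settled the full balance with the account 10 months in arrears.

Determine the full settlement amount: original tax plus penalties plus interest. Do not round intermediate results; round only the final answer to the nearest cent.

£827.43

Failure-to-file penalty: 6.5% × £699.00 = £45.44…
Failure-to-pay penalty: 10 × 0.25% × £699.00 = £17.48…
Interest (10.8%/yr ÷ 12 = 0.9%/month): £699.00 × ((1 + 0.009)^10 − 1) = £65.5200…
Total = £699.00 + £62.9100 + £65.5200… = £827.43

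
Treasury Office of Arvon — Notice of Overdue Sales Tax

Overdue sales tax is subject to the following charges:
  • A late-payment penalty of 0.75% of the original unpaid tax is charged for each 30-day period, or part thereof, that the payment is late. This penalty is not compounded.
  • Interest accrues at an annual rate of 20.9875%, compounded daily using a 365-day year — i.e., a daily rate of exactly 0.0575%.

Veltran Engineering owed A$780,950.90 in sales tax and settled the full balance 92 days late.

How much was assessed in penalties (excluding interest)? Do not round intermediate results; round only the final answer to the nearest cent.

Penalty periods: ⌈92/30⌉ = 4; penalty = 4 × 0.75% × A$780,950.90 = A$23,428.53…

A$23,428.53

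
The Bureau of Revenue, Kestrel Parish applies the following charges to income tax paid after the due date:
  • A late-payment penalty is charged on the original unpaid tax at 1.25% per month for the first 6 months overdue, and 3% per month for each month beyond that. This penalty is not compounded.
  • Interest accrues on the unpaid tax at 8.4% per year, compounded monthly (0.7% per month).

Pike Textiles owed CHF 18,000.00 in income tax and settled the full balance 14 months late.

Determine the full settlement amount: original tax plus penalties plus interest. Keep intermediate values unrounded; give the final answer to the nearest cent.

CHF 25,516.55

Penalty, months 1–6: 6 × 1.25% × CHF 18,000.00 = CHF 1,350.00
Penalty, months 7–14: 8 × 3% × CHF 18,000.00 = CHF 4,320.00
Interest: CHF 18,000.00 × ((1 + 0.007)^14 − 1) = CHF 18,000.00 × 0.1025863… = CHF 1,846.5532…
Total = CHF 18,000.00 + CHF 5,670.0000 + CHF 1,846.5532… = CHF 25,516.55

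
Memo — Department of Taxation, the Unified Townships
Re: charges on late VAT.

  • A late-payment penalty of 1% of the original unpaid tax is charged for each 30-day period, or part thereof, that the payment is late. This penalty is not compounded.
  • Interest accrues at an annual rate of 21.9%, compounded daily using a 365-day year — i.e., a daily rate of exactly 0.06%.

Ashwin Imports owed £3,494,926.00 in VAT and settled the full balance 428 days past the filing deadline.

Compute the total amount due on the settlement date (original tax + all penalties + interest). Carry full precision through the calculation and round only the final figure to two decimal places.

Penalty periods: ⌈428/30⌉ = 15; penalty = 15 × 1% × £3,494,926.00 = £524,238.90
Interest: £3,494,926.00 × ((1 + 0.0006)^428 − 1) = £3,494,926.00 × 0.29268699… = £1,022,919.3746…
Total = £3,494,926.00 + £524,238.9000 + £1,022,919.3746… = £5,042,084.27

£5,042,084.27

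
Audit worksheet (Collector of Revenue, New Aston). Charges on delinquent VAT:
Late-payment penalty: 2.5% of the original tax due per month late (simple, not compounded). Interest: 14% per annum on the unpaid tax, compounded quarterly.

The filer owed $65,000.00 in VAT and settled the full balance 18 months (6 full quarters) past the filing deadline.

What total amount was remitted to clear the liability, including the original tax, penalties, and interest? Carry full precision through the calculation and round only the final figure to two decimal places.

Late-payment penalty: 18 × 2.5% × $65,000.00 = $29,250.00
Interest (14%/yr ÷ 4 = 3.5%/quarter): $65,000.00 × ((1 + 0.035)^6 − 1) = $14,901.5962…
Total = $65,000.00 + $29,250.0000 + $14,901.5962… = $109,151.60

$109,151.60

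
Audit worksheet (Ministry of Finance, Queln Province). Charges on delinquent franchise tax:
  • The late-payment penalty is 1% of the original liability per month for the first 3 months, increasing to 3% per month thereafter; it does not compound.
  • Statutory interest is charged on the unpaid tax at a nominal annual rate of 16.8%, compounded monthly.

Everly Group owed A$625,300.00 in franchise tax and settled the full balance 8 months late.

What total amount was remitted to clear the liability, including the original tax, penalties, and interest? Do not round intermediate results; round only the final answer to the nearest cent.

A$811,417.03

Penalty, months 1–3: 3 × 1% × A$625,300.00 = A$18,759.00
Penalty, months 4–8: 5 × 3% × A$625,300.00 = A$93,795.00
Interest (16.8%/yr ÷ 12 = 1.4%/month): A$625,300.00 × ((1 + 0.014)^8 − 1) = A$73,563.0330…
Total = A$625,300.00 + A$112,554.0000 + A$73,563.0330… = A$811,417.03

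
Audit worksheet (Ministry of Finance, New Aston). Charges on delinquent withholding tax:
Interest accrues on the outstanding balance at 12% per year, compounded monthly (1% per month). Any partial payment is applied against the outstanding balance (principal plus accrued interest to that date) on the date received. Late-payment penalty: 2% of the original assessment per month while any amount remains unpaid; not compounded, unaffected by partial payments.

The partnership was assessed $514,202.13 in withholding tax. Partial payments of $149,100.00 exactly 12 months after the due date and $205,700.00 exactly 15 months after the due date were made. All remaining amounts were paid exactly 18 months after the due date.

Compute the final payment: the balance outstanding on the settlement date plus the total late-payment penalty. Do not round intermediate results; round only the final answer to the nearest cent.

$429,968.78

Balance at month 12: $514,202.1300 × (1 + 0.01)^12 = $579,415.8306…
After $149,100.00 payment: $579,415.8306… − $149,100.00 = $430,315.8306…
Balance at month 15: $430,315.8306… × (1 + 0.01)^3 = $443,354.8306…
After $205,700.00 payment: $443,354.8306… − $205,700.00 = $237,654.8306…
Balance at month 18: $237,654.8306… × (1 + 0.01)^3 = $244,856.0096…
Penalty: 18 × 2% × $514,202.13 = $185,112.77…
Final settlement = outstanding balance + penalty = $244,856.0096… + $185,112.77… = $429,968.78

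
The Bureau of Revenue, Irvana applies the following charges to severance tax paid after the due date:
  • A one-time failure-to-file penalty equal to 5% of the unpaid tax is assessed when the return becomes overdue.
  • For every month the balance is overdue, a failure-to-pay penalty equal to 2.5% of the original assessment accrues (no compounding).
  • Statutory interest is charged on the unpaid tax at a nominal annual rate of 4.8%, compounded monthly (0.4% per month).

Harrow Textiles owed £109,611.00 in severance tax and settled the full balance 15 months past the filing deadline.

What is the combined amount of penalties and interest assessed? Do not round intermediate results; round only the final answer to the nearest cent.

Failure-to-file penalty: 5% × £109,611.00 = £5,480.55
Failure-to-pay penalty = 2.5% × £109,611.00 × 15 mo = £41,104.13…
Interest: £109,611.00 × ((1 + 0.004)^15 − 1) = £109,611.00 × 0.0617095… = £6,764.0370…
Penalties + interest = £46,584.6750 + £6,764.0370… = £53,348.71

£53,348.71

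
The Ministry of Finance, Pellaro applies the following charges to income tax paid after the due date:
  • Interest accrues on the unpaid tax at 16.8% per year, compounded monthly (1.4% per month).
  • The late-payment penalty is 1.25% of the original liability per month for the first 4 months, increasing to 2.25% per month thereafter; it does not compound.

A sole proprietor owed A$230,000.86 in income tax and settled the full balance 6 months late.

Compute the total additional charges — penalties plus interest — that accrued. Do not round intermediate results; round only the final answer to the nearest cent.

A$41,859.11

Penalty, months 1–4: 4 × 1.25% × A$230,000.86 = A$11,500.04…
Penalty, months 5–6: 2 × 2.25% × A$230,000.86 = A$10,350.04…
Interest: A$230,000.86 × ((1 + 0.014)^6 − 1) = A$230,000.86 × 0.0869955… = A$20,009.0305…
Penalties + interest = A$21,850.0817 + A$20,009.0305… = A$41,859.11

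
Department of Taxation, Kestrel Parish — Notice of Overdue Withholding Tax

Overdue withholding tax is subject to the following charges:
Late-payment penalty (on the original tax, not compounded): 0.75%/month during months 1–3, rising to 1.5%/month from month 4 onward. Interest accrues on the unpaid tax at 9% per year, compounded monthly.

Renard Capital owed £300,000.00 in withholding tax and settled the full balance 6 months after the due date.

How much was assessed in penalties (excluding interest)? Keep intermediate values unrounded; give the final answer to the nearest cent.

Penalty, months 1–3: 3 × 0.75% × £300,000.00 = £6,750.00
Penalty, months 4–6: 3 × 1.5% × £300,000.00 = £13,500.00
Total penalty = £6,750.00 + £13,500.00 = £20,250.00

£20,250.00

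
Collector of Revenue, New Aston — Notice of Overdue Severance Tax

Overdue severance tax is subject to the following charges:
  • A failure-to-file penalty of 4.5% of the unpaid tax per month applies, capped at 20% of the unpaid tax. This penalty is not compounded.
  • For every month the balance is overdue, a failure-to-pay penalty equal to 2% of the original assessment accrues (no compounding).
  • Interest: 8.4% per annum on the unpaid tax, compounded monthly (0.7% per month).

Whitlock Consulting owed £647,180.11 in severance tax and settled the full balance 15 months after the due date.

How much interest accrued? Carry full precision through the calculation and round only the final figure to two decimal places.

Interest: £647,180.11 × ((1 + 0.007)^15 − 1) = £647,180.11 × 0.1103044… = £71,386.8095…

£71,386.81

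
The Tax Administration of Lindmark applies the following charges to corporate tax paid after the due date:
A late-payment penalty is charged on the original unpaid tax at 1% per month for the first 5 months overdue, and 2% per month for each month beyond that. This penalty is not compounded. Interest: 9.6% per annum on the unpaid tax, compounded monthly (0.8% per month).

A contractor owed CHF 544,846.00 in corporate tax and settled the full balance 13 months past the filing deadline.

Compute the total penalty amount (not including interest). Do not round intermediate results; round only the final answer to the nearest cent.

CHF 114,417.66

Penalty, months 1–5: 5 × 1% × CHF 544,846.00 = CHF 27,242.30
Penalty, months 6–13: 8 × 2% × CHF 544,846.00 = CHF 87,175.36
Total penalty = CHF 27,242.30 + CHF 87,175.36 = CHF 114,417.66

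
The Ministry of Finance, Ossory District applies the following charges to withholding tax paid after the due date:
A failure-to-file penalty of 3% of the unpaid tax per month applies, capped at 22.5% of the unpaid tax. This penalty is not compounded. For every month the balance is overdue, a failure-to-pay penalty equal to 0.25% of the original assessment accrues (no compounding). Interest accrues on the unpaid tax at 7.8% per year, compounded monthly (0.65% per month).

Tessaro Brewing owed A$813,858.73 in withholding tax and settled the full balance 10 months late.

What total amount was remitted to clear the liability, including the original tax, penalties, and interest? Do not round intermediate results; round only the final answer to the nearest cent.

Failure-to-file: 10 × 3% × A$813,858.73 = A$244,157.62…, capped at 22.5% × A$813,858.73 = A$183,118.21…
Failure-to-pay penalty: 10 × 0.25% × A$813,858.73 = A$20,346.47…
Interest: A$813,858.73 × ((1 + 0.0065)^10 − 1) = A$813,858.73 × 0.0669346… = A$54,475.2946…
Total = A$813,858.73 + A$203,464.6825 + A$54,475.2946… = A$1,071,798.71

A$1,071,798.71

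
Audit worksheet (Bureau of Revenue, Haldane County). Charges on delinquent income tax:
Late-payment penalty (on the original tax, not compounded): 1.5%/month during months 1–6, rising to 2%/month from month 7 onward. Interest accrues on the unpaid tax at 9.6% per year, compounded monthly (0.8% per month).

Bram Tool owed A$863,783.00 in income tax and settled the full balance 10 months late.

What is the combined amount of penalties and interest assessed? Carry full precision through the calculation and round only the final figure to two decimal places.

Penalty, months 1–6: 6 × 1.5% × A$863,783.00 = A$77,740.47
Penalty, months 7–10: 4 × 2% × A$863,783.00 = A$69,102.64
Interest: A$863,783.00 × ((1 + 0.008)^10 − 1) = A$863,783.00 × 0.0829423… = A$71,644.1560…
Penalties + interest = A$146,843.1100 + A$71,644.1560… = A$218,487.27

A$218,487.27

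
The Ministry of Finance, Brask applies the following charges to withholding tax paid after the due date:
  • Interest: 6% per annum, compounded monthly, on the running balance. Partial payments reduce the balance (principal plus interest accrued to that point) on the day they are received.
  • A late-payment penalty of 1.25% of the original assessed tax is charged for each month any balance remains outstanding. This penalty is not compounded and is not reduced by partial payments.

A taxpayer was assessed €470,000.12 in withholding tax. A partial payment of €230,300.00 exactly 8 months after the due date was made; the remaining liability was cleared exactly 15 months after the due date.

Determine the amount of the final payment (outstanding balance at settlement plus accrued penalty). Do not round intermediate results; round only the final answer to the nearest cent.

€356,153.62

Monthly rate = 6% ÷ 12 = 0.5%
Balance at month 8: €470,000.1200 × (1 + 0.005)^8 = €489,132.4355…
After €230,300.00 payment: €489,132.4355… − €230,300.00 = €258,832.4355…
Balance at month 15: €258,832.4355… × (1 + 0.005)^7 = €268,028.5959…
Penalty: 15 × 1.25% × €470,000.12 = €88,125.02…
Final settlement = outstanding balance + penalty = €268,028.5959… + €88,125.02… = €356,153.62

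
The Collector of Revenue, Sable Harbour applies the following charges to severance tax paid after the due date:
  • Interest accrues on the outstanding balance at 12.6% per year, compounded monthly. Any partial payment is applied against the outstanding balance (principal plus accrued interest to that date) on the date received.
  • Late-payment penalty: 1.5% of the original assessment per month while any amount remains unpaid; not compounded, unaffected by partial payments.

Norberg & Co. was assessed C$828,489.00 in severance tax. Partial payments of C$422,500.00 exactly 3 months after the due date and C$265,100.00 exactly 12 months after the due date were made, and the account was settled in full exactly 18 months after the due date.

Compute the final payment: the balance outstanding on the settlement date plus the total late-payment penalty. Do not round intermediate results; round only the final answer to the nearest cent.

Monthly rate = 12.6% ÷ 12 = 1.05%
Balance at month 3: C$828,489.0000 × (1 + 0.0105)^3 = C$854,861.3853…
After C$422,500.00 payment: C$854,861.3853… − C$422,500.00 = C$432,361.3853…
Balance at month 12: C$432,361.3853… × (1 + 0.0105)^9 = C$474,978.2908…
After C$265,100.00 payment: C$474,978.2908… − C$265,100.00 = C$209,878.2908…
Balance at month 18: C$209,878.2908… × (1 + 0.0105)^6 = C$223,452.6070…
Penalty: 18 × 1.5% × C$828,489.00 = C$223,692.03
Final settlement = outstanding balance + penalty = C$223,452.6070… + C$223,692.03 = C$447,144.64

C$447,144.64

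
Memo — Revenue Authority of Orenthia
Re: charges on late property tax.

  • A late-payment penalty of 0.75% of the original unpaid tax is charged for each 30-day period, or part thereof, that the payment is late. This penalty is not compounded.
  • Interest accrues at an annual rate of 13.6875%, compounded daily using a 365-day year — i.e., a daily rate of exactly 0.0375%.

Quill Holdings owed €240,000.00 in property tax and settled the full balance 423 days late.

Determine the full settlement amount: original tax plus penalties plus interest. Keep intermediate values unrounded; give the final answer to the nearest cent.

€308,247.25

Penalty periods: ⌈423/30⌉ = 15; penalty = 15 × 0.75% × €240,000.00 = €27,000.00
Interest: €240,000.00 × ((1 + 0.000375)^423 − 1) = €240,000.00 × 0.17186356… = €41,247.2536…
Total = €240,000.00 + €27,000.0000 + €41,247.2536… = €308,247.25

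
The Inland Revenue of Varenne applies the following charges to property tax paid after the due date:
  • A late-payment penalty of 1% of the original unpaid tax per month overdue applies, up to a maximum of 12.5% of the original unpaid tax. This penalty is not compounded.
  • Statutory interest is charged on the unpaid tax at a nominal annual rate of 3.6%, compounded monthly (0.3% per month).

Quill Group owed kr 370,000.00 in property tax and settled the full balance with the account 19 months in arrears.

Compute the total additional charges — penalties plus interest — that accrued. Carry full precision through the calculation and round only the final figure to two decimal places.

Penalty (uncapped): 19 × 1% × kr 370,000.00 = kr 70,300.00; cap = 12.5% × kr 370,000.00 = kr 46,250.00 → penalty = kr 46,250.00
Interest: kr 370,000.00 × ((1 + 0.003)^19 − 1) = kr 370,000.00 × 0.0585655… = kr 21,669.2275…
Penalties + interest = kr 46,250.0000 + kr 21,669.2275… = kr 67,919.23

kr 67,919.23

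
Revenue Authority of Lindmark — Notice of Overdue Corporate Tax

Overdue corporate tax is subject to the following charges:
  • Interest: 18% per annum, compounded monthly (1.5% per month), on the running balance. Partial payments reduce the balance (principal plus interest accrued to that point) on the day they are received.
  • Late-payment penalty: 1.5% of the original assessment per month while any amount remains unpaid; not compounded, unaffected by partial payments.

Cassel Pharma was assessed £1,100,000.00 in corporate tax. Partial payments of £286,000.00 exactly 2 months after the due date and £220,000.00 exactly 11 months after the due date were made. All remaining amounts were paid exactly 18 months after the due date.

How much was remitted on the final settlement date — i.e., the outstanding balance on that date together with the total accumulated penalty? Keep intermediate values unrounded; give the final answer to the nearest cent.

£1,127,978.95

Balance at month 2: £1,100,000.0000 × (1 + 0.015)^2 = £1,133,247.5000
After £286,000.00 payment: £1,133,247.5000 − £286,000.00 = £847,247.5000
Balance at month 11: £847,247.5000 × (1 + 0.015)^9 = £968,734.2982…
After £220,000.00 payment: £968,734.2982… − £220,000.00 = £748,734.2982…
Balance at month 18: £748,734.2982… × (1 + 0.015)^7 = £830,978.9519…
Penalty: 18 × 1.5% × £1,100,000.00 = £297,000.00
Final settlement = outstanding balance + penalty = £830,978.9519… + £297,000.00 = £1,127,978.95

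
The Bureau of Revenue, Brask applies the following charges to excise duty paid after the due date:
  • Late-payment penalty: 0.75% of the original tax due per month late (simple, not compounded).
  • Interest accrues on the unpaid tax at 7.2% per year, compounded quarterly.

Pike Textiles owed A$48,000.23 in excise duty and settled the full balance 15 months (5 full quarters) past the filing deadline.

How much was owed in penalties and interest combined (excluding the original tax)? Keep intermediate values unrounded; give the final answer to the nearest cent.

Late-payment penalty: 15 × 0.75% × A$48,000.23 = A$5,400.03…
Interest (7.2%/yr ÷ 4 = 1.8%/quarter): A$48,000.23 × ((1 + 0.018)^5 − 1) = A$4,478.3661…
Penalties + interest = A$5,400.0259… + A$4,478.3661… = A$9,878.39

A$9,878.39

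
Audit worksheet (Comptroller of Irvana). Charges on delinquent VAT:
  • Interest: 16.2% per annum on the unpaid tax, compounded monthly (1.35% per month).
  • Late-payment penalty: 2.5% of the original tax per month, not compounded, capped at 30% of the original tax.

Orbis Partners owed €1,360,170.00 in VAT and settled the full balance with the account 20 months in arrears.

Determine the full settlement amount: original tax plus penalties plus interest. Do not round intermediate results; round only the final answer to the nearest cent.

Penalty (uncapped): 20 × 2.5% × €1,360,170.00 = €680,085.00; cap = 30% × €1,360,170.00 = €408,051.00 → penalty = €408,051.00
Interest: €1,360,170.00 × ((1 + 0.0135)^20 − 1) = €1,360,170.00 × 0.3076004… = €418,388.9009…
Total = €1,360,170.00 + €408,051.0000 + €418,388.9009… = €2,186,609.90

€2,186,609.90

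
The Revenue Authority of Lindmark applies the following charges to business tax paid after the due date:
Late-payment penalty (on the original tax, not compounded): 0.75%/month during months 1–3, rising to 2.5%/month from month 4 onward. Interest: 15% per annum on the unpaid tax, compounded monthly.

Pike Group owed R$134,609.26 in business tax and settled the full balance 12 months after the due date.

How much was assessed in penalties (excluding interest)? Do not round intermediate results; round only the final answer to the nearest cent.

R$33,315.79

Penalty, months 1–3: 3 × 0.75% × R$134,609.26 = R$3,028.71…
Penalty, months 4–12: 9 × 2.5% × R$134,609.26 = R$30,287.08…
Total penalty = R$3,028.71… + R$30,287.08… = R$33,315.79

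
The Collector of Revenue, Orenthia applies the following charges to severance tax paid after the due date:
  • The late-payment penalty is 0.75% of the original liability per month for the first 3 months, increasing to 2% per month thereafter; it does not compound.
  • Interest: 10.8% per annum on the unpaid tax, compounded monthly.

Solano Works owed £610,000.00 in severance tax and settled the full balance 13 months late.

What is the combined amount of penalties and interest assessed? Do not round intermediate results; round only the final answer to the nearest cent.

Penalty, months 1–3: 3 × 0.75% × £610,000.00 = £13,725.00
Penalty, months 4–13: 10 × 2% × £610,000.00 = £122,000.00
Interest (10.8%/yr ÷ 12 = 0.9%/month): £610,000.00 × ((1 + 0.009)^13 − 1) = £75,354.0698…
Penalties + interest = £135,725.0000 + £75,354.0698… = £211,079.07

£211,079.07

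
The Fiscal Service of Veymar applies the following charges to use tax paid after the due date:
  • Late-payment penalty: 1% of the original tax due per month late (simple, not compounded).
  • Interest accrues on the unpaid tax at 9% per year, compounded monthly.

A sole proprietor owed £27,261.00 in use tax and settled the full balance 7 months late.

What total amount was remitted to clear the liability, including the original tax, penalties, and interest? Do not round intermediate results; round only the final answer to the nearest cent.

Late-payment penalty = 1% × £27,261.00 × 7 mo = £1,908.27
Interest (9%/yr ÷ 12 = 0.75%/month): £27,261.00 × ((1 + 0.0075)^7 − 1) = £1,463.8101…
Total = £27,261.00 + £1,908.2700 + £1,463.8101… = £30,633.08

£30,633.08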